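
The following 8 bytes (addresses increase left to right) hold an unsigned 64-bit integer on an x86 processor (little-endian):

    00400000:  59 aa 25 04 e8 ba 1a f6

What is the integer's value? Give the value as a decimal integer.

Little-endian: lowest address holds the least-significant byte.
Reassemble most-significant byte first: F6 1A BA E8 04 25 AA 59 → 0xF61ABAE80425AA59.
0xF61ABAE80425AA59 = 17733691988389505625.

17733691988389505625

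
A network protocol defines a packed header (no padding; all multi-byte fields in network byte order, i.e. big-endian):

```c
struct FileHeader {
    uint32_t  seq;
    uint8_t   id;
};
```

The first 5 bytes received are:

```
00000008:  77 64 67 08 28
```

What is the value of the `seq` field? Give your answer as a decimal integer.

2003068680

`seq` is the first field, at byte offset 0, occupying 4 bytes.
Bytes at offsets 0..3: 77 64 67 08.
Big-endian stores the most-significant byte at the lowest address.
The bytes are already most-significant first: 0x77646708.
0x77646708 = 2003068680.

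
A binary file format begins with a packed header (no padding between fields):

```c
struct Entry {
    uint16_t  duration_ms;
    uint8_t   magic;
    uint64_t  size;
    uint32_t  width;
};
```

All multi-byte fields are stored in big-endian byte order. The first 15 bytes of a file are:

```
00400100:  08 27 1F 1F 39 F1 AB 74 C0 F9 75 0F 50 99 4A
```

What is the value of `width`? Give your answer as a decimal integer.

256940362

`width` follows `duration_ms` (2 B), `magic` (1 B), `size` (8 B), so it starts at offset 2 + 1 + 8 = 11 and occupies 4 bytes.
Bytes at offsets 11..14: 0F 50 99 4A.
Big-endian: lowest address holds the most-significant byte.
The bytes are already most-significant first: 0x0F50994A.
0x0F50994A = 256940362.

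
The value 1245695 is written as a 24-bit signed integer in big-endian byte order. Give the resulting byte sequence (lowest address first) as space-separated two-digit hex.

13 01 FF

1245695 in hexadecimal, padded to 24 bits, is 0x1301FF.
Split into bytes (most-significant first): 13 01 FF.
In big-endian order the high byte comes first in memory.
So the memory order matches the most-significant-first order: 13 01 FF.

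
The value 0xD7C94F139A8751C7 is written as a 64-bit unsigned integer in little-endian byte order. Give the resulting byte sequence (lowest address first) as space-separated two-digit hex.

C7 51 87 9A 13 4F C9 D7

Split into bytes (most-significant first): D7 C9 4F 13 9A 87 51 C7.
Little-endian stores the least-significant byte at the lowest address.
So at ascending addresses the bytes are C7 51 87 9A 13 4F C9 D7.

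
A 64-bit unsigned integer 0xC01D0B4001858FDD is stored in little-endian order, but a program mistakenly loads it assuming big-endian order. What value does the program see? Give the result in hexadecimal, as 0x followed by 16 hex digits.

0xDD8F8501400B1DC0

Stored little-endian, the bytes at ascending addresses are DD 8F 85 01 40 0B 1D C0.
Read back as big-endian, the last byte is least significant, giving 0xDD8F8501400B1DC0.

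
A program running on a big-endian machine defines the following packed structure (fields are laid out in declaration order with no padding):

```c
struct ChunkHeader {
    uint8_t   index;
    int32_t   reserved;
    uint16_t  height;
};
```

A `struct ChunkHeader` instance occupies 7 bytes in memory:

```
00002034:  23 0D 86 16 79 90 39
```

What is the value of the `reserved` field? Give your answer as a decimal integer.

226891385

`reserved` follows `index` (1 byte), so it starts at byte offset 1 and occupies 4 bytes.
Bytes at offsets 1..4: 0D 86 16 79.
In big-endian order the high byte comes first in memory.
The bytes are already most-significant first: 0x0D861679.
0x0D861679 = 226891385.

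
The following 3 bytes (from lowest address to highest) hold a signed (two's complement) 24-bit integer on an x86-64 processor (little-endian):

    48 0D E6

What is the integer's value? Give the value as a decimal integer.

Little-endian stores the least-significant byte at the lowest address.
Reassemble most-significant byte first: E6 0D 48 → 0xE60D48.
Top bit is set, so as a signed 24-bit value this is 0xE60D48 − 2^24 = -1700536.

-1700536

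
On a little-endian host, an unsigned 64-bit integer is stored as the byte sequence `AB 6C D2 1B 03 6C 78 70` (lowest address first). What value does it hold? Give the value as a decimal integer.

8104346290060684459

Little-endian stores the least-significant byte at the lowest address.
Reassemble most-significant byte first: 70 78 6C 03 1B D2 6C AB → 0x70786C031BD26CAB.
0x70786C031BD26CAB = 8104346290060684459.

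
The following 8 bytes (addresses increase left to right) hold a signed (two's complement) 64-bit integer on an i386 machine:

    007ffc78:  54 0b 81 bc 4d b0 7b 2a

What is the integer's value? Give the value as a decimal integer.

3061234219649928020

Little-endian stores the least-significant byte at the lowest address.
Reassemble most-significant byte first: 2A 7B B0 4D BC 81 0B 54 → 0x2A7BB04DBC810B54.
0x2A7BB04DBC810B54 = 3061234219649928020.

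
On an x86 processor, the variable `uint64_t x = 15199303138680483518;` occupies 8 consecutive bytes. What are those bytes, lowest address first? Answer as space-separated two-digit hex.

BE AE 87 DE AC C5 EE D2

15199303138680483518 in hexadecimal, padded to 64 bits, is 0xD2EEC5ACDE87AEBE.
Split into bytes (most-significant first): D2 EE C5 AC DE 87 AE BE.
In little-endian order the low byte comes first in memory.
So at ascending addresses the bytes are BE AE 87 DE AC C5 EE D2.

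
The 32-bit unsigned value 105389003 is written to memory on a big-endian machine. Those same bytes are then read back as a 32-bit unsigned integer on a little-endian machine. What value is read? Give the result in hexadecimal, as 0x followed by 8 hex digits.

0xCB1B4806

105389003 in 32-bit hexadecimal is 0x06481BCB.
Stored big-endian, the bytes at ascending addresses are 06 48 1B CB.
Read back as little-endian, the first byte is least significant, giving 0xCB1B4806.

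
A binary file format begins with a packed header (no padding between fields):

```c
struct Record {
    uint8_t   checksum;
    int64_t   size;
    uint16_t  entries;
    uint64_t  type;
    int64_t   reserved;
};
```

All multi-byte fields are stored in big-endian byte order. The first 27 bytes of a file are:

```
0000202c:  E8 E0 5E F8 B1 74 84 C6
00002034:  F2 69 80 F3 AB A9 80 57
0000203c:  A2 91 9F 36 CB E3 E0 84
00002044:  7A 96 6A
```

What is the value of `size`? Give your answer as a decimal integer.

-2279110920355133710

`size` follows `checksum` (1 byte), so it starts at byte offset 1 and occupies 8 bytes.
Bytes at offsets 1..8: E0 5E F8 B1 74 84 C6 F2.
In big-endian order the high byte comes first in memory.
The bytes are already most-significant first: 0xE05EF8B17484C6F2.
Top bit is set, so as a signed 64-bit value this is 0xE05EF8B17484C6F2 − 2^64 = -2279110920355133710.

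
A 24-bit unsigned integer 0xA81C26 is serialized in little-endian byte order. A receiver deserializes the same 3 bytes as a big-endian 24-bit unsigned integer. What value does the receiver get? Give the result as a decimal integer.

Stored little-endian, the bytes at ascending addresses are 26 1C A8.
Read back as big-endian, the last byte is least significant, giving 0x261CA8.
0x261CA8 = 2497704.

2497704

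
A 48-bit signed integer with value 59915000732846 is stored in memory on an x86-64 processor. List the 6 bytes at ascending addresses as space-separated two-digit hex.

AE DC 55 0C 7E 36

59915000732846 in hexadecimal, padded to 48 bits, is 0x367E0C55DCAE.
Split into bytes (most-significant first): 36 7E 0C 55 DC AE.
Little-endian stores the least-significant byte at the lowest address.
So at ascending addresses the bytes are AE DC 55 0C 7E 36.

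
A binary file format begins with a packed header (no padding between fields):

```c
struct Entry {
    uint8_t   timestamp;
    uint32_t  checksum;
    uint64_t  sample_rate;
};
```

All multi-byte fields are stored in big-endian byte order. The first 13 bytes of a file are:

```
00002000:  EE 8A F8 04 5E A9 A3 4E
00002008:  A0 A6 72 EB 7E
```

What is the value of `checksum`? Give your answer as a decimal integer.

`checksum` follows `timestamp` (1 byte), so it starts at byte offset 1 and occupies 4 bytes.
Bytes at offsets 1..4: 8A F8 04 5E.
Big-endian: lowest address holds the most-significant byte.
The bytes are already most-significant first: 0x8AF8045E.
0x8AF8045E = 2331509854.

2331509854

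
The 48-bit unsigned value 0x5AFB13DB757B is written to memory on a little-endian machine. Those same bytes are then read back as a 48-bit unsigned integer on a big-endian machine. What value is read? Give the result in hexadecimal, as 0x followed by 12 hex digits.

0x7B75DB13FB5A

Stored little-endian, the bytes at ascending addresses are 7B 75 DB 13 FB 5A.
Read back as big-endian, the last byte is least significant, giving 0x7B75DB13FB5A.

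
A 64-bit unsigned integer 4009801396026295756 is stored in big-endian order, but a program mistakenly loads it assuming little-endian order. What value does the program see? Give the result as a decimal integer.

4009801396026295756 in 64-bit hexadecimal is 0x37A5AD1FF60345CC.
Stored big-endian, the bytes at ascending addresses are 37 A5 AD 1F F6 03 45 CC.
Read back as little-endian, the first byte is least significant, giving 0xCC4503F61FADA537.
0xCC4503F61FADA537 = 14719175312758646071.

14719175312758646071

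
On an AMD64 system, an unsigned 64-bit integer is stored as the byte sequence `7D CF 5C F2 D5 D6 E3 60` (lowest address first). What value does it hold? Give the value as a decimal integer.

Little-endian: lowest address holds the least-significant byte.
Reassemble most-significant byte first: 60 E3 D6 D5 F2 5C CF 7D → 0x60E3D6D5F25CCF7D.
0x60E3D6D5F25CCF7D = 6981660061736947581.

6981660061736947581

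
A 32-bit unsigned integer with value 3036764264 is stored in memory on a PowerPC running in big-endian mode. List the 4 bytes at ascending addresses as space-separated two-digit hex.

3036764264 in hexadecimal, padded to 32 bits, is 0xB5015868.
Split into bytes (most-significant first): B5 01 58 68.
Big-endian: lowest address holds the most-significant byte.
So the memory order matches the most-significant-first order: B5 01 58 68.

B5 01 58 68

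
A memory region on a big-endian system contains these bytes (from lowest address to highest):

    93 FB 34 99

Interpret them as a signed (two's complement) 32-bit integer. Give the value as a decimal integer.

Big-endian: lowest address holds the most-significant byte.
The bytes are already most-significant first: 0x93FB3499.
Top bit is set, so as a signed 32-bit value this is 0x93FB3499 − 2^32 = -1812253543.

-1812253543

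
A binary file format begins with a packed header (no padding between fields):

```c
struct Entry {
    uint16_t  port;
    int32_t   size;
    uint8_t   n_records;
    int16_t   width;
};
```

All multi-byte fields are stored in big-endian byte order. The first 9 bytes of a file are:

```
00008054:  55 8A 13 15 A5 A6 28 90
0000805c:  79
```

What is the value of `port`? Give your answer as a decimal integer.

21898

`port` is the first field, at byte offset 0, occupying 2 bytes.
Bytes at offsets 0..1: 55 8A.
Big-endian stores the most-significant byte at the lowest address.
The bytes are already most-significant first: 0x558A.
0x558A = 21898.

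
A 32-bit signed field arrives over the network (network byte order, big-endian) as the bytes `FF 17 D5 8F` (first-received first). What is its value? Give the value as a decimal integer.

Big-endian: lowest address holds the most-significant byte.
The bytes are already most-significant first: 0xFF17D58F.
Top bit is set, so as a signed 32-bit value this is 0xFF17D58F − 2^32 = -15215217.

-15215217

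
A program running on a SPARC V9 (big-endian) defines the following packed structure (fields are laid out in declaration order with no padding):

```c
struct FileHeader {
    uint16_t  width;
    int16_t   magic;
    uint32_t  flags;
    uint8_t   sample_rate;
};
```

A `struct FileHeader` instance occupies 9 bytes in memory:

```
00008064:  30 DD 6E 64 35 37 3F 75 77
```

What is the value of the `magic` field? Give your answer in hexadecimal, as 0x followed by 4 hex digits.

`magic` follows `width` (2 bytes), so it starts at byte offset 2 and occupies 2 bytes.
Bytes at offsets 2..3: 6E 64.
Big-endian: lowest address holds the most-significant byte.
The bytes are already most-significant first: 0x6E64.

0x6E64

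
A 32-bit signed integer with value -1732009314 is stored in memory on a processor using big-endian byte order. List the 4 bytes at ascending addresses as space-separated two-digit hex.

Two's complement of -1732009314 in 32 bits: 1732009314 = 0x673C5D62; invert → 0x98C3A29D; add 1 → 0x98C3A29E.
Split into bytes (most-significant first): 98 C3 A2 9E.
In big-endian order the high byte comes first in memory.
So the memory order matches the most-significant-first order: 98 C3 A2 9E.

98 C3 A2 9E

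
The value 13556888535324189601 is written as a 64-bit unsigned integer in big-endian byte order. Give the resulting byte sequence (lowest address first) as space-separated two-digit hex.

13556888535324189601 in hexadecimal, padded to 64 bits, is 0xBC23BE4B9F9063A1.
Split into bytes (most-significant first): BC 23 BE 4B 9F 90 63 A1.
In big-endian order the high byte comes first in memory.
So the memory order matches the most-significant-first order: BC 23 BE 4B 9F 90 63 A1.

BC 23 BE 4B 9F 90 63 A1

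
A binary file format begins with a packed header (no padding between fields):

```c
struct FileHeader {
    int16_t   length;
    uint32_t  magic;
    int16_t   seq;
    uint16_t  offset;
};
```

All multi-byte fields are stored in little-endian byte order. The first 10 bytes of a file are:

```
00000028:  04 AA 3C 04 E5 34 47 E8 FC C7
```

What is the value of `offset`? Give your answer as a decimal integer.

`offset` follows `length` (2 B), `magic` (4 B), `seq` (2 B), so it starts at offset 2 + 4 + 2 = 8 and occupies 2 bytes.
Bytes at offsets 8..9: FC C7.
Little-endian stores the least-significant byte at the lowest address.
Reassemble most-significant byte first: C7 FC → 0xC7FC.
0xC7FC = 51196.

51196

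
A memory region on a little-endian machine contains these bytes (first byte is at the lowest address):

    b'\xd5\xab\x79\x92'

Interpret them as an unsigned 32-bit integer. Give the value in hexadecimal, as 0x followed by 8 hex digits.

Little-endian: lowest address holds the least-significant byte.
Reassemble most-significant byte first: 92 79 AB D5 → 0x9279ABD5.

0x9279ABD5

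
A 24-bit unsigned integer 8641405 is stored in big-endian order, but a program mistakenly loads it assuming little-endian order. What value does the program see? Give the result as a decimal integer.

8248195

8641405 in 24-bit hexadecimal is 0x83DB7D.
Stored big-endian, the bytes at ascending addresses are 83 DB 7D.
Read back as little-endian, the first byte is least significant, giving 0x7DDB83.
0x7DDB83 = 8248195.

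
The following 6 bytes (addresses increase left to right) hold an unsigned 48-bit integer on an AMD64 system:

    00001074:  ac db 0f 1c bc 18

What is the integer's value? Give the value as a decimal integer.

Little-endian: lowest address holds the least-significant byte.
Reassemble most-significant byte first: 18 BC 1C 0F DB AC → 0x18BC1C0FDBAC.
0x18BC1C0FDBAC = 27196203719596.

27196203719596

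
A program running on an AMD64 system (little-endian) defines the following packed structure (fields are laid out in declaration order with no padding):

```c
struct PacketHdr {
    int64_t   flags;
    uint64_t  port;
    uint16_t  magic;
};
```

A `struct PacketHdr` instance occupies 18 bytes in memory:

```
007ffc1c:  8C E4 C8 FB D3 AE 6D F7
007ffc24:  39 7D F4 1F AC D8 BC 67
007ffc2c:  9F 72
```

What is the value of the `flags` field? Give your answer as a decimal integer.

-617645348394310516

`flags` is the first field, at byte offset 0, occupying 8 bytes.
Bytes at offsets 0..7: 8C E4 C8 FB D3 AE 6D F7.
In little-endian order the low byte comes first in memory.
Reassemble most-significant byte first: F7 6D AE D3 FB C8 E4 8C → 0xF76DAED3FBC8E48C.
Top bit is set, so as a signed 64-bit value this is 0xF76DAED3FBC8E48C − 2^64 = -617645348394310516.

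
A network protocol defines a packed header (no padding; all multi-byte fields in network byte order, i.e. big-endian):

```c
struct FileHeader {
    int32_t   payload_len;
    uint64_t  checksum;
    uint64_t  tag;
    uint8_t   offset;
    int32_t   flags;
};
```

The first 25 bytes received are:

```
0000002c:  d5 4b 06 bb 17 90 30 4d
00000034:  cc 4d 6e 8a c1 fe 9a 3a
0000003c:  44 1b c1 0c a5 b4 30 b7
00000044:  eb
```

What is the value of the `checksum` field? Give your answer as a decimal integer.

`checksum` follows `payload_len` (4 bytes), so it starts at byte offset 4 and occupies 8 bytes.
Bytes at offsets 4..11: 17 90 30 4D CC 4D 6E 8A.
In big-endian order the high byte comes first in memory.
The bytes are already most-significant first: 0x1790304DCC4D6E8A.
0x1790304DCC4D6E8A = 1697910170216918666.

1697910170216918666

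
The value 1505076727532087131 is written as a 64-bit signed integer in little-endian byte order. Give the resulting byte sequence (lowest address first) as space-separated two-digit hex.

5B E7 41 38 4F 1B E3 14

1505076727532087131 in hexadecimal, padded to 64 bits, is 0x14E31B4F3841E75B.
Split into bytes (most-significant first): 14 E3 1B 4F 38 41 E7 5B.
In little-endian order the low byte comes first in memory.
So at ascending addresses the bytes are 5B E7 41 38 4F 1B E3 14.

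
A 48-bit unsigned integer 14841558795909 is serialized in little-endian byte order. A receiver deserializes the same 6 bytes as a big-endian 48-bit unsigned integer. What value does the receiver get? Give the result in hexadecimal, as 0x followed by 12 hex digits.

14841558795909 in 48-bit hexadecimal is 0x0D7F91D70685.
Stored little-endian, the bytes at ascending addresses are 85 06 D7 91 7F 0D.
Read back as big-endian, the last byte is least significant, giving 0x8506D7917F0D.

0x8506D7917F0D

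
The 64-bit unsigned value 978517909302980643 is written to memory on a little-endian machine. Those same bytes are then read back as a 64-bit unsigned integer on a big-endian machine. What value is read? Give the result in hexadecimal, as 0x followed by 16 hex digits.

978517909302980643 in 64-bit hexadecimal is 0x0D9464DAA65CB023.
Stored little-endian, the bytes at ascending addresses are 23 B0 5C A6 DA 64 94 0D.
Read back as big-endian, the last byte is least significant, giving 0x23B05CA6DA64940D.

0x23B05CA6DA64940D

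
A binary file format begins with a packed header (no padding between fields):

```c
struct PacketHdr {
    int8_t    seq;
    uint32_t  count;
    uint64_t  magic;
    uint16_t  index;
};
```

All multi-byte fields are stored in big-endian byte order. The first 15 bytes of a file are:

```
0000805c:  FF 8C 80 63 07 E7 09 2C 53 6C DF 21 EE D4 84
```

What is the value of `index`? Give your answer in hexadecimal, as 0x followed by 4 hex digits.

0xD484

`index` follows `seq` (1 B), `count` (4 B), `magic` (8 B), so it starts at offset 1 + 4 + 8 = 13 and occupies 2 bytes.
Bytes at offsets 13..14: D4 84.
Big-endian stores the most-significant byte at the lowest address.
The bytes are already most-significant first: 0xD484.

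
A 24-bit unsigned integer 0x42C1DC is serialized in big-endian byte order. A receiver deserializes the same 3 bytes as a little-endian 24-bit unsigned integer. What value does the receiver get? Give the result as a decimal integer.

Stored big-endian, the bytes at ascending addresses are 42 C1 DC.
Read back as little-endian, the first byte is least significant, giving 0xDCC142.
0xDCC142 = 14467394.

14467394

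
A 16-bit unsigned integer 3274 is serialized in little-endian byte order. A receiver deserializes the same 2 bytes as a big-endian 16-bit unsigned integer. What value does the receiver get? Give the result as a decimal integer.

51724

3274 in 16-bit hexadecimal is 0x0CCA.
Stored little-endian, the bytes at ascending addresses are CA 0C.
Read back as big-endian, the last byte is least significant, giving 0xCA0C.
0xCA0C = 51724.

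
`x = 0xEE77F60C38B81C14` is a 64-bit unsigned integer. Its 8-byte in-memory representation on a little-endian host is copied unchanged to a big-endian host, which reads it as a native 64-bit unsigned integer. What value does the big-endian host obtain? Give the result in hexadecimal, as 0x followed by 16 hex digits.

0x141CB8380CF677EE

Stored little-endian, the bytes at ascending addresses are 14 1C B8 38 0C F6 77 EE.
Read back as big-endian, the last byte is least significant, giving 0x141CB8380CF677EE.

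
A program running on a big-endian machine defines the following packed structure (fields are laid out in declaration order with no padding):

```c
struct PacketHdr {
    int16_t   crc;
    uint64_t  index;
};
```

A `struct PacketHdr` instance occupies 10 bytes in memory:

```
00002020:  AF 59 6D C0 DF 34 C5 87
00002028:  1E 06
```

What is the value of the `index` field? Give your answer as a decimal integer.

`index` follows `crc` (2 bytes), so it starts at byte offset 2 and occupies 8 bytes.
Bytes at offsets 2..9: 6D C0 DF 34 C5 87 1E 06.
Big-endian stores the most-significant byte at the lowest address.
The bytes are already most-significant first: 0x6DC0DF34C5871E06.
0x6DC0DF34C5871E06 = 7908566363407851014.

7908566363407851014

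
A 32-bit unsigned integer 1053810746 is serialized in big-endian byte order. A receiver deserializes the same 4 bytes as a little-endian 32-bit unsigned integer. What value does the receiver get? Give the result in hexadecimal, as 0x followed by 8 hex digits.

1053810746 in 32-bit hexadecimal is 0x3ECFE03A.
Stored big-endian, the bytes at ascending addresses are 3E CF E0 3A.
Read back as little-endian, the first byte is least significant, giving 0x3AE0CF3E.

0x3AE0CF3E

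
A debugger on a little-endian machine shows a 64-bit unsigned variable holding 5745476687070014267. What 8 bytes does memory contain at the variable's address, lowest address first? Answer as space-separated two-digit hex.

3B AB 18 26 9B 08 BC 4F

5745476687070014267 in hexadecimal, padded to 64 bits, is 0x4FBC089B2618AB3B.
Split into bytes (most-significant first): 4F BC 08 9B 26 18 AB 3B.
Little-endian stores the least-significant byte at the lowest address.
So at ascending addresses the bytes are 3B AB 18 26 9B 08 BC 4F.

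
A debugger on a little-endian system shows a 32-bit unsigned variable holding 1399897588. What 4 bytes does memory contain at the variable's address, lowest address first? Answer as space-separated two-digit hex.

F4 BD 70 53

1399897588 in hexadecimal, padded to 32 bits, is 0x5370BDF4.
Split into bytes (most-significant first): 53 70 BD F4.
Little-endian stores the least-significant byte at the lowest address.
So at ascending addresses the bytes are F4 BD 70 53.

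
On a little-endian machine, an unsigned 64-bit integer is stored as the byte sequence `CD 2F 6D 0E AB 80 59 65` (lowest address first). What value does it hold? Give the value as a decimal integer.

7303009742927769549

In little-endian order the low byte comes first in memory.
Reassemble most-significant byte first: 65 59 80 AB 0E 6D 2F CD → 0x655980AB0E6D2FCD.
0x655980AB0E6D2FCD = 7303009742927769549.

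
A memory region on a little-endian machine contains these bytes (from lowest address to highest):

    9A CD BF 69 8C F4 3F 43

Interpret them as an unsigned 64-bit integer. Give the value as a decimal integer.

4845860607980719514

In little-endian order the low byte comes first in memory.
Reassemble most-significant byte first: 43 3F F4 8C 69 BF CD 9A → 0x433FF48C69BFCD9A.
0x433FF48C69BFCD9A = 4845860607980719514.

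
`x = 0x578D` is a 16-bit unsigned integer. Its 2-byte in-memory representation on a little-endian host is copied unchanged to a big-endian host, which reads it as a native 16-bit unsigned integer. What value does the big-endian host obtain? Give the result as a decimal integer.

36183

Stored little-endian, the bytes at ascending addresses are 8D 57.
Read back as big-endian, the last byte is least significant, giving 0x8D57.
0x8D57 = 36183.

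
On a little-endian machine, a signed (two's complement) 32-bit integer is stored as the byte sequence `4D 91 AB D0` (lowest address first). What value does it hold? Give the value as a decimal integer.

-794062515

Little-endian: lowest address holds the least-significant byte.
Reassemble most-significant byte first: D0 AB 91 4D → 0xD0AB914D.
Top bit is set, so as a signed 32-bit value this is 0xD0AB914D − 2^32 = -794062515.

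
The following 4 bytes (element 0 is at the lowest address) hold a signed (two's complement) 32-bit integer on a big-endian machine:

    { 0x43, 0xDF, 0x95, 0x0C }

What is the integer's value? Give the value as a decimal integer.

1138726156

Big-endian stores the most-significant byte at the lowest address.
The bytes are already most-significant first: 0x43DF950C.
0x43DF950C = 1138726156.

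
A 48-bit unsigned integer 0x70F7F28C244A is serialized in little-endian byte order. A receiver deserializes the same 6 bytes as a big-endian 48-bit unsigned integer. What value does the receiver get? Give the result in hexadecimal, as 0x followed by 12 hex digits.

Stored little-endian, the bytes at ascending addresses are 4A 24 8C F2 F7 70.
Read back as big-endian, the last byte is least significant, giving 0x4A248CF2F770.

0x4A248CF2F770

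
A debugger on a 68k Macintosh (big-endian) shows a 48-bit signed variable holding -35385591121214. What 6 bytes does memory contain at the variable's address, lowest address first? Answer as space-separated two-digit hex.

Two's complement of -35385591121214 in 48 bits: 35385591121214 = 0x202ED996C53E; invert → 0xDFD126693AC1; add 1 → 0xDFD126693AC2.
Split into bytes (most-significant first): DF D1 26 69 3A C2.
Big-endian: lowest address holds the most-significant byte.
So the memory order matches the most-significant-first order: DF D1 26 69 3A C2.

DF D1 26 69 3A C2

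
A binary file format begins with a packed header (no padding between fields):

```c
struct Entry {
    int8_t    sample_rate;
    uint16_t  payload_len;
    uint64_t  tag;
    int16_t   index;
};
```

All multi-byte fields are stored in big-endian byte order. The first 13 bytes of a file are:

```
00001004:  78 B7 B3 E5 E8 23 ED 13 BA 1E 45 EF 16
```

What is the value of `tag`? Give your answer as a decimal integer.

`tag` follows `sample_rate` (1 B), `payload_len` (2 B), so it starts at offset 1 + 2 = 3 and occupies 8 bytes.
Bytes at offsets 3..10: E5 E8 23 ED 13 BA 1E 45.
Big-endian stores the most-significant byte at the lowest address.
The bytes are already most-significant first: 0xE5E823ED13BA1E45.
0xE5E823ED13BA1E45 = 16566530730427555397.

16566530730427555397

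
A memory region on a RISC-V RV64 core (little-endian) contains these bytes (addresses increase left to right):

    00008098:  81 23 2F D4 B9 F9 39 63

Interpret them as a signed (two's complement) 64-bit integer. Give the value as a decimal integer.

7150020459951498113

In little-endian order the low byte comes first in memory.
Reassemble most-significant byte first: 63 39 F9 B9 D4 2F 23 81 → 0x6339F9B9D42F2381.
0x6339F9B9D42F2381 = 7150020459951498113.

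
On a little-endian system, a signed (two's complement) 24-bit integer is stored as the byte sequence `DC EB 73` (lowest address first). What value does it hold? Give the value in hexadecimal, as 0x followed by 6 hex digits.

Little-endian: lowest address holds the least-significant byte.
Reassemble most-significant byte first: 73 EB DC → 0x73EBDC.

0x73EBDC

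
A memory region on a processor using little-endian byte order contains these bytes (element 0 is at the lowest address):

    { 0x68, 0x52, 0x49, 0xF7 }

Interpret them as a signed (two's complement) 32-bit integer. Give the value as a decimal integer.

Little-endian: lowest address holds the least-significant byte.
Reassemble most-significant byte first: F7 49 52 68 → 0xF7495268.
Top bit is set, so as a signed 32-bit value this is 0xF7495268 − 2^32 = -146189720.

-146189720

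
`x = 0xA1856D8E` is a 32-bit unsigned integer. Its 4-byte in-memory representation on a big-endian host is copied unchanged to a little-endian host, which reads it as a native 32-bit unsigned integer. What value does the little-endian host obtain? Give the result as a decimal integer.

Stored big-endian, the bytes at ascending addresses are A1 85 6D 8E.
Read back as little-endian, the first byte is least significant, giving 0x8E6D85A1.
0x8E6D85A1 = 2389542305.

2389542305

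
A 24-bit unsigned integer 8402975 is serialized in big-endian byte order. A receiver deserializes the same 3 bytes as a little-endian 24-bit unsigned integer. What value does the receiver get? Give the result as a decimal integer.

8402975 in 24-bit hexadecimal is 0x80381F.
Stored big-endian, the bytes at ascending addresses are 80 38 1F.
Read back as little-endian, the first byte is least significant, giving 0x1F3880.
0x1F3880 = 2046080.

2046080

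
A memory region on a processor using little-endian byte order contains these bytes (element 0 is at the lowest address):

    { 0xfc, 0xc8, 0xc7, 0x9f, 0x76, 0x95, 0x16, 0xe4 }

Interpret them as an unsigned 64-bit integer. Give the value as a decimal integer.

16435488226854553852

In little-endian order the low byte comes first in memory.
Reassemble most-significant byte first: E4 16 95 76 9F C7 C8 FC → 0xE41695769FC7C8FC.
0xE41695769FC7C8FC = 16435488226854553852.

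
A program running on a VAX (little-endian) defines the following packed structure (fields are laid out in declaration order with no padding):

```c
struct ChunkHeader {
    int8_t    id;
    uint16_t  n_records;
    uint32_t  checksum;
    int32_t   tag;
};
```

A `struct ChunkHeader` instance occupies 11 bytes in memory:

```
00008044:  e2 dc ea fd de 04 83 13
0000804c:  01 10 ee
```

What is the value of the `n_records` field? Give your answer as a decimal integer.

60124

`n_records` follows `id` (1 byte), so it starts at byte offset 1 and occupies 2 bytes.
Bytes at offsets 1..2: DC EA.
Little-endian stores the least-significant byte at the lowest address.
Reassemble most-significant byte first: EA DC → 0xEADC.
0xEADC = 60124.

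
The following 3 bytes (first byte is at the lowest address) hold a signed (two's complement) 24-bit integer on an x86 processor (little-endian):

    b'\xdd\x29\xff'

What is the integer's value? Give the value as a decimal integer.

Little-endian: lowest address holds the least-significant byte.
Reassemble most-significant byte first: FF 29 DD → 0xFF29DD.
Top bit is set, so as a signed 24-bit value this is 0xFF29DD − 2^24 = -54819.

-54819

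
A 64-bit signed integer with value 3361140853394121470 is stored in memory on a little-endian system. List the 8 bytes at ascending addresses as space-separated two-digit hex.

FE 22 9C 4E CC 2B A5 2E

3361140853394121470 in hexadecimal, padded to 64 bits, is 0x2EA52BCC4E9C22FE.
Split into bytes (most-significant first): 2E A5 2B CC 4E 9C 22 FE.
In little-endian order the low byte comes first in memory.
So at ascending addresses the bytes are FE 22 9C 4E CC 2B A5 2E.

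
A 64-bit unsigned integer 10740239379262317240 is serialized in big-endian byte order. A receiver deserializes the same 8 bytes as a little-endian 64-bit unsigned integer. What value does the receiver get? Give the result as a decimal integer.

10740239379262317240 in 64-bit hexadecimal is 0x950CFECFAB97A2B8.
Stored big-endian, the bytes at ascending addresses are 95 0C FE CF AB 97 A2 B8.
Read back as little-endian, the first byte is least significant, giving 0xB8A297ABCFFE0C95.
0xB8A297ABCFFE0C95 = 13304363013390601365.

13304363013390601365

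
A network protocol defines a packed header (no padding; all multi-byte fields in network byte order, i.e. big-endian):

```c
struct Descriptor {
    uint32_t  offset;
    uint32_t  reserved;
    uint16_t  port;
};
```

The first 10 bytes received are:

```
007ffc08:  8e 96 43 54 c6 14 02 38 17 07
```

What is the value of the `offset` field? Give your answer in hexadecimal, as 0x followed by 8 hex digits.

0x8E964354

`offset` is the first field, at byte offset 0, occupying 4 bytes.
Bytes at offsets 0..3: 8E 96 43 54.
Big-endian stores the most-significant byte at the lowest address.
The bytes are already most-significant first: 0x8E964354.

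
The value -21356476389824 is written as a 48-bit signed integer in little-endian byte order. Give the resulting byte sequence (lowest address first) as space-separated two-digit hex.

Two's complement of -21356476389824 in 48 bits: 21356476389824 = 0x136C713059C0; invert → 0xEC938ECFA63F; add 1 → 0xEC938ECFA640.
Split into bytes (most-significant first): EC 93 8E CF A6 40.
Little-endian stores the least-significant byte at the lowest address.
So at ascending addresses the bytes are 40 A6 CF 8E 93 EC.

40 A6 CF 8E 93 EC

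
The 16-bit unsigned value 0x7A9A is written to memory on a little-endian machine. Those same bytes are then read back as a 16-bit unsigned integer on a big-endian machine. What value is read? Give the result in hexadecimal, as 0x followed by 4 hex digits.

Stored little-endian, the bytes at ascending addresses are 9A 7A.
Read back as big-endian, the last byte is least significant, giving 0x9A7A.

0x9A7A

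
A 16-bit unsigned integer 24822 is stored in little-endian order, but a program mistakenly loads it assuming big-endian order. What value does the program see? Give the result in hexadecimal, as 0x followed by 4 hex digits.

0xF660

24822 in 16-bit hexadecimal is 0x60F6.
Stored little-endian, the bytes at ascending addresses are F6 60.
Read back as big-endian, the last byte is least significant, giving 0xF660.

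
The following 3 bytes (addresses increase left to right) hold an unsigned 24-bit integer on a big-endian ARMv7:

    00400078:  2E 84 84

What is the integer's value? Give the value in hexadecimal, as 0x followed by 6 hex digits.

Big-endian stores the most-significant byte at the lowest address.
The bytes are already most-significant first: 0x2E8484.

0x2E8484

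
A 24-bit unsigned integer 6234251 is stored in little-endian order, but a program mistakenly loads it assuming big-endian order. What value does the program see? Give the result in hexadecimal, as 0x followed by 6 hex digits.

0x8B205F

6234251 in 24-bit hexadecimal is 0x5F208B.
Stored little-endian, the bytes at ascending addresses are 8B 20 5F.
Read back as big-endian, the last byte is least significant, giving 0x8B205F.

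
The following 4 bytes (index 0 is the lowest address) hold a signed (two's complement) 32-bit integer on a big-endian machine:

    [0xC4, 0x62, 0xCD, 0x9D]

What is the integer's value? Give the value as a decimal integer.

In big-endian order the high byte comes first in memory.
The bytes are already most-significant first: 0xC462CD9D.
Top bit is set, so as a signed 32-bit value this is 0xC462CD9D − 2^32 = -1000157795.

-1000157795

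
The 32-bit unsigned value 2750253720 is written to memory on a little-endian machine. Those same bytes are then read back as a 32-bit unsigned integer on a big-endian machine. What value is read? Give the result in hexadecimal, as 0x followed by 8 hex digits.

2750253720 in 32-bit hexadecimal is 0xA3ED8A98.
Stored little-endian, the bytes at ascending addresses are 98 8A ED A3.
Read back as big-endian, the last byte is least significant, giving 0x988AEDA3.

0x988AEDA3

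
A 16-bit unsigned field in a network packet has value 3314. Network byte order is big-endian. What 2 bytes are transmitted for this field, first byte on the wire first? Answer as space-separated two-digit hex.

0C F2

3314 in hexadecimal, padded to 16 bits, is 0x0CF2.
Split into bytes (most-significant first): 0C F2.
Big-endian stores the most-significant byte at the lowest address.
So the memory order matches the most-significant-first order: 0C F2.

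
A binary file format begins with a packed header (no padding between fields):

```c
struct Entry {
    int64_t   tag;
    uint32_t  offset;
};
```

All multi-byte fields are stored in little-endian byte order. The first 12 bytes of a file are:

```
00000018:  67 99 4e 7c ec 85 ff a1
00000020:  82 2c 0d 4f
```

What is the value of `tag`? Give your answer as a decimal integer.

`tag` is the first field, at byte offset 0, occupying 8 bytes.
Bytes at offsets 0..7: 67 99 4E 7C EC 85 FF A1.
Little-endian: lowest address holds the least-significant byte.
Reassemble most-significant byte first: A1 FF 85 EC 7C 4E 99 67 → 0xA1FF85EC7C4E9967.
Top bit is set, so as a signed 64-bit value this is 0xA1FF85EC7C4E9967 − 2^64 = -6773548063797634713.

-6773548063797634713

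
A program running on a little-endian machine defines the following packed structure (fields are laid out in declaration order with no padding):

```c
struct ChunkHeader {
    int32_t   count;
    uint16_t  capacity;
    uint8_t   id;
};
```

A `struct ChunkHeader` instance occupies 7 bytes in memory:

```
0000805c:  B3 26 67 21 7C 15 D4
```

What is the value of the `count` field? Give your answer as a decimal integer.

560408243

`count` is the first field, at byte offset 0, occupying 4 bytes.
Bytes at offsets 0..3: B3 26 67 21.
Little-endian stores the least-significant byte at the lowest address.
Reassemble most-significant byte first: 21 67 26 B3 → 0x216726B3.
0x216726B3 = 560408243.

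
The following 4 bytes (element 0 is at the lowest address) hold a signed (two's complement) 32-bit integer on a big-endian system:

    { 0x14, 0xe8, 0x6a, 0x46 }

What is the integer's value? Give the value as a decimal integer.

350775878

In big-endian order the high byte comes first in memory.
The bytes are already most-significant first: 0x14E86A46.
0x14E86A46 = 350775878.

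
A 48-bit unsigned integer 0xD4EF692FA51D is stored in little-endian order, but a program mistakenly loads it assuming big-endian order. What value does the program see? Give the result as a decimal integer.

32595302281172

Stored little-endian, the bytes at ascending addresses are 1D A5 2F 69 EF D4.
Read back as big-endian, the last byte is least significant, giving 0x1DA52F69EFD4.
0x1DA52F69EFD4 = 32595302281172.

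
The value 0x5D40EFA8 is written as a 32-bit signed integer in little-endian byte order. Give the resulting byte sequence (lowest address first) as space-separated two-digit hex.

Split into bytes (most-significant first): 5D 40 EF A8.
Little-endian stores the least-significant byte at the lowest address.
So at ascending addresses the bytes are A8 EF 40 5D.

A8 EF 40 5D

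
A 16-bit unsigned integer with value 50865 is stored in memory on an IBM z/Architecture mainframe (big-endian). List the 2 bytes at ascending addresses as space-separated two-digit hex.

C6 B1

50865 in hexadecimal, padded to 16 bits, is 0xC6B1.
Split into bytes (most-significant first): C6 B1.
In big-endian order the high byte comes first in memory.
So the memory order matches the most-significant-first order: C6 B1.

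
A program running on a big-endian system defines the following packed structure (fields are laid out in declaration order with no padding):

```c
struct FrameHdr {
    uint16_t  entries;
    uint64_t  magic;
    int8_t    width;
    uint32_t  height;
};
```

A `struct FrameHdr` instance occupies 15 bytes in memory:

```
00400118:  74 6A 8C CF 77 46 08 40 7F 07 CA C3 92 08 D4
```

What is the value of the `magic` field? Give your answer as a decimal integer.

`magic` follows `entries` (2 bytes), so it starts at byte offset 2 and occupies 8 bytes.
Bytes at offsets 2..9: 8C CF 77 46 08 40 7F 07.
In big-endian order the high byte comes first in memory.
The bytes are already most-significant first: 0x8CCF774608407F07.
0x8CCF774608407F07 = 10146459628158877447.

10146459628158877447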